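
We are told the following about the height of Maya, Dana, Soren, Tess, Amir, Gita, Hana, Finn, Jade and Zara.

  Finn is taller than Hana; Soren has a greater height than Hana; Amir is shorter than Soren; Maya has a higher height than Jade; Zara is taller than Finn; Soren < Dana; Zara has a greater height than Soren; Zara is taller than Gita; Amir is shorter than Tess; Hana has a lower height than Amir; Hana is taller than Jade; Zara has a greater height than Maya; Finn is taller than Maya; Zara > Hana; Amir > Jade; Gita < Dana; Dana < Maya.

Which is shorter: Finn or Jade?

Jade

Jade < Hana and Hana < Amir give Jade < Amir.
With Amir < Soren: Jade < Hana < Amir < Soren.
Then Soren < Dana extends the chain to Dana.
With Dana < Maya: Jade < Hana < Amir < Soren < Dana < Maya.
Then Maya < Finn extends the chain to Finn.
So Jade < Finn; Jade is the shorter of the two.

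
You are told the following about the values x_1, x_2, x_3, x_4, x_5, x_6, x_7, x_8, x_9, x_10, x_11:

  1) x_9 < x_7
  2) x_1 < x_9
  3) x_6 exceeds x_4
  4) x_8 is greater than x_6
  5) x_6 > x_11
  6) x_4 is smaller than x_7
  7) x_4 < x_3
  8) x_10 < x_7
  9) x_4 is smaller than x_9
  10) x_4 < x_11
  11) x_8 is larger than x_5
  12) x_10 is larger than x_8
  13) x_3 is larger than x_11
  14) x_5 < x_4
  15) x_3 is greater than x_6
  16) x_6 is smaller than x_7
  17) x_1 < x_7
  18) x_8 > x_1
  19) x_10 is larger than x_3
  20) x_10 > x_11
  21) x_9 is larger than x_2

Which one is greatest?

x_7

x_5 is not greatest since x_5 < x_4; x_2 is not greatest since x_2 < x_9; x_4 is not greatest since x_4 < x_6; x_1 is not greatest since x_1 < x_8; x_11 is not greatest since x_11 < x_3; x_6 is not greatest since x_6 < x_8; x_3 is not greatest since x_3 < x_10; x_8 is not greatest since x_8 < x_10; x_10 is not greatest since x_10 < x_7; x_9 is not greatest since x_9 < x_7.
Only x_7 has nothing above it, so x_7 is the greatest.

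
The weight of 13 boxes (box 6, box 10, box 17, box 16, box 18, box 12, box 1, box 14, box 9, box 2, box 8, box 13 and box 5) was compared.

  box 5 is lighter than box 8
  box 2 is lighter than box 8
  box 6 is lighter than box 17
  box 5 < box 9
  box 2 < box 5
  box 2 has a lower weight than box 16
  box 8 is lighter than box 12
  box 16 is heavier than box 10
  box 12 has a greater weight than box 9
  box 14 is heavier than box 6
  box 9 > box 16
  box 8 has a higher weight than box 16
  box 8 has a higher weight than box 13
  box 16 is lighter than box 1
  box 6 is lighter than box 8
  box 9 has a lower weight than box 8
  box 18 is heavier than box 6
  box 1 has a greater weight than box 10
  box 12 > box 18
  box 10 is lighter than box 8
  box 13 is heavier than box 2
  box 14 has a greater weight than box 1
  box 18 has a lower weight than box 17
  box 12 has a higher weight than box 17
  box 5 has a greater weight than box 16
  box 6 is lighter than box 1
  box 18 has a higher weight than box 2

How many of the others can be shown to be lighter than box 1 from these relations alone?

Directly below box 1: box 10, box 16, box 6.
One step further: box 2 (4 so far).
Nothing else is reachable below box 1; 4 in all.

4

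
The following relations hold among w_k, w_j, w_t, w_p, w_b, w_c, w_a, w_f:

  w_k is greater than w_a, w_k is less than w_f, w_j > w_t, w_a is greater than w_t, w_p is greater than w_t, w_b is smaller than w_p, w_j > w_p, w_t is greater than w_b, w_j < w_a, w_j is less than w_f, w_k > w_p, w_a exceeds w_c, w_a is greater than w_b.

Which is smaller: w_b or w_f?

The relevant relations are w_b < w_p; w_p < w_j; w_j < w_a; w_a < w_k; w_k < w_f.
Together: w_b < w_p < w_j < w_a < w_k < w_f.
So w_b < w_f; w_b is the smaller of the two.

w_b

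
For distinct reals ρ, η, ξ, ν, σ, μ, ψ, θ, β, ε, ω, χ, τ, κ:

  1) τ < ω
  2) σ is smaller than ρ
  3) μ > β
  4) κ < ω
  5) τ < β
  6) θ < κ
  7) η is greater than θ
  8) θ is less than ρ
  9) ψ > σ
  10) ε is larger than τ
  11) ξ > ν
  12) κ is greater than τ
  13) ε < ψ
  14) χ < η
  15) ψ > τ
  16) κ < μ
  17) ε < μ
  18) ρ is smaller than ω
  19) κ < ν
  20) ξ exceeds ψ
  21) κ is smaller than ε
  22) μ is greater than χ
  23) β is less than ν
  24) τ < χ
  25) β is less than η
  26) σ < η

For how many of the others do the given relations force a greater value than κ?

The elements the relations force above κ are ω, ε, μ, ψ, ν, ξ — no chain reaches any other.
That is 6.

6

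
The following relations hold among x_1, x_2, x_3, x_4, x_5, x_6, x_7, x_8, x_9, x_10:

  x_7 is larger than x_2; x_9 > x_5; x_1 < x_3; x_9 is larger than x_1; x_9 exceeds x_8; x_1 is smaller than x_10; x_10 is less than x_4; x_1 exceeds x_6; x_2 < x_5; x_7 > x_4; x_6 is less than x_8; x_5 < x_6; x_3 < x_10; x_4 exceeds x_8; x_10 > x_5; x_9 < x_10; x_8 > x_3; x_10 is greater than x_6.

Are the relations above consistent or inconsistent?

consistent

The single ordering x_2 < x_5 < x_6 < x_1 < x_3 < x_8 < x_9 < x_10 < x_4 < x_7 satisfies every listed relation, so no contradiction arises.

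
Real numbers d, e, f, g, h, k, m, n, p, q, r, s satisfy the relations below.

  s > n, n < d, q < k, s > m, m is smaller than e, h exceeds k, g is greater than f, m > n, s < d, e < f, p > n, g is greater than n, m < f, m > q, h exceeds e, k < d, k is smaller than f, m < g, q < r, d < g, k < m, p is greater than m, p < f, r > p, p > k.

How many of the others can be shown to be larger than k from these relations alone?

Directly above k: m, p, f, d, h.
One step further: r, e, s, g (9 so far).
No other element is forced above k by the given relations, so the count is 9.

9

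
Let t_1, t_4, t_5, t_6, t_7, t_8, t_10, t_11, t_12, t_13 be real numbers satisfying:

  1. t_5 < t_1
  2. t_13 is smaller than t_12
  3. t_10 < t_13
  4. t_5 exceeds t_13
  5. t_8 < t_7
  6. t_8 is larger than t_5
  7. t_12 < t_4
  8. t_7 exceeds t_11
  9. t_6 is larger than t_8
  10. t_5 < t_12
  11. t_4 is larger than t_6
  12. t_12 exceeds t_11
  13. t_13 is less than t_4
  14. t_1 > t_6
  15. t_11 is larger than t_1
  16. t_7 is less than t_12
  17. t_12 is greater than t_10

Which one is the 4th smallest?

t_8

Piecing the relations together gives one ordering: t_10 < t_13 < t_5 < t_8 < t_6 < t_1 < t_11 < t_7 < t_12 < t_4.
Counting 4 from the smallest end gives t_8.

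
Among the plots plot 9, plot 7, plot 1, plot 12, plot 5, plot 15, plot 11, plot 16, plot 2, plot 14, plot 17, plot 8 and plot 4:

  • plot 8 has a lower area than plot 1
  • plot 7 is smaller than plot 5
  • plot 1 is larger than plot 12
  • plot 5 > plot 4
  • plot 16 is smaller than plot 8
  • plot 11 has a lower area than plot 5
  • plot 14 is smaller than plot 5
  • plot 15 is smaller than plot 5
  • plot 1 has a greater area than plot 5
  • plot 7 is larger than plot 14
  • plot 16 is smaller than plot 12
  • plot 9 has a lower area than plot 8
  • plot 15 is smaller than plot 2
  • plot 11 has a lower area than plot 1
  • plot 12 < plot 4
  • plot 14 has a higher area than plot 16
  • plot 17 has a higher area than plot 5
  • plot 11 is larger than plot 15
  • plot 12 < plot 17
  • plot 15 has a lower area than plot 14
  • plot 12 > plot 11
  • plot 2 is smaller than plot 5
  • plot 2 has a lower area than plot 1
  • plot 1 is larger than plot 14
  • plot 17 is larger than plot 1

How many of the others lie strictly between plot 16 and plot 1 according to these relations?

6

Chaining upward from plot 16 reaches: plot 14, plot 12, plot 4, plot 8, plot 7, plot 5, plot 17.
Chaining downward from plot 1 reaches: plot 15, plot 14, plot 11, plot 12, plot 2, plot 9, plot 4, plot 8, plot 7, plot 5.
Strictly between plot 16 and plot 1 are those in both lists: plot 14, plot 12, plot 4, plot 8, plot 7, plot 5 — 6 elements.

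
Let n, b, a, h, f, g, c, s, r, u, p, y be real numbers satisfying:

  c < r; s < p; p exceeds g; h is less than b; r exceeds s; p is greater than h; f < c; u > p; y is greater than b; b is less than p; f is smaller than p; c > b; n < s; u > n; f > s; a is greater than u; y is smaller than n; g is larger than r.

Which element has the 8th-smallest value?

Piecing the relations together gives one ordering: h < b < y < n < s < f < c < r < g < p < u < a.
The 8th smallest is r.

r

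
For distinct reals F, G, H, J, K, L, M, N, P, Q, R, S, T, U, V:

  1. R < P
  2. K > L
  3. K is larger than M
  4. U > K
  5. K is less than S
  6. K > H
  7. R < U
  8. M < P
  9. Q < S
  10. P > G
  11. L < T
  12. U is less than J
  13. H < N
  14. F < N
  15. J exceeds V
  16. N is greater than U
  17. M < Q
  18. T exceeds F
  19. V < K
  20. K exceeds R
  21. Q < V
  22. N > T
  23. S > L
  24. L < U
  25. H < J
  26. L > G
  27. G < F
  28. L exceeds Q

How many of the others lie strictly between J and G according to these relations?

3

The relations place G below J. An element lies strictly between them when it is forced above G and also forced below J.
Above G: {F, L, P, K, S, U, T, N}. Below J: {M, H, R, Q, V, L, K, U}.
Intersection: {L, K, U} — 3.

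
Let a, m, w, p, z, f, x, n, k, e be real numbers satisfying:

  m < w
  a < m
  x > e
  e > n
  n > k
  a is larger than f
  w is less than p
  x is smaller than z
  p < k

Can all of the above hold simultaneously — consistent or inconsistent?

consistent

Every relation is compatible with f < a < m < w < p < k < n < e < x < z; the set is consistent.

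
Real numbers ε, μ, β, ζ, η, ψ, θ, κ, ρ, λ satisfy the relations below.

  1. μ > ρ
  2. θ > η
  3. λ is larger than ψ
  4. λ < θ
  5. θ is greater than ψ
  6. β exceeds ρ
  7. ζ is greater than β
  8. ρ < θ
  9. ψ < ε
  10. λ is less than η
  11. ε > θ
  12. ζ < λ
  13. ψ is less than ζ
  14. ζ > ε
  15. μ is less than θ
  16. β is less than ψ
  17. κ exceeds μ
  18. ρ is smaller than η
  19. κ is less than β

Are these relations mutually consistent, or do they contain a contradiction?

We have ε < ζ stated directly, yet also ζ < λ < η < θ < ε by chaining the others — so ζ < ε. Contradiction.

inconsistent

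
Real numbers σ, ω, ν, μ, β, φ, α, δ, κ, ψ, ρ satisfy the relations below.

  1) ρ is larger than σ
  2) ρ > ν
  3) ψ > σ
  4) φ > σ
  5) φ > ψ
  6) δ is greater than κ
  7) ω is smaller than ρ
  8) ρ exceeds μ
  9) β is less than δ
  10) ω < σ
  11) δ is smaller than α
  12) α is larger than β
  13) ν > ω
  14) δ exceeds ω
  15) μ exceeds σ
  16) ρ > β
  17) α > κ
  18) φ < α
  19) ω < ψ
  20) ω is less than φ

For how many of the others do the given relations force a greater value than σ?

5

From σ the given relations immediately reach ψ, μ, ρ, φ.
From those, α — 5 in total.
Nothing else is reachable above σ; 5 in all.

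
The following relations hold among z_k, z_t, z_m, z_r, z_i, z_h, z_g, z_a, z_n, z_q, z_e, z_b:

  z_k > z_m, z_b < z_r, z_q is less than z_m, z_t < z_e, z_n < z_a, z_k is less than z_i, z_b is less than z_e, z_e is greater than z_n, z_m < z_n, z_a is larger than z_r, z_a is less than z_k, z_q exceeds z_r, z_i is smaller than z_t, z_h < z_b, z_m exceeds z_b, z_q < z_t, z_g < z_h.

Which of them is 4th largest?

The consecutive relations fix a unique order: z_g < z_h < z_b < z_r < z_q < z_m < z_n < z_a < z_k < z_i < z_t < z_e.
Counting 4 from the largest end gives z_k.

z_k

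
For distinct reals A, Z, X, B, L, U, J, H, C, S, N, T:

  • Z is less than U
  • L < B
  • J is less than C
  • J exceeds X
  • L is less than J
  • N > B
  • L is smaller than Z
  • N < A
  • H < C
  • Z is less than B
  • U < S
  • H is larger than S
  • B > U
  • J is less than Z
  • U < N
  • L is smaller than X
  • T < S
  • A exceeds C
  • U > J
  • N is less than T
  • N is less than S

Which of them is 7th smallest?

N

Piecing the relations together gives one ordering: L < X < J < Z < U < B < N < T < S < H < C < A.
Counting 7 from the smallest end gives N.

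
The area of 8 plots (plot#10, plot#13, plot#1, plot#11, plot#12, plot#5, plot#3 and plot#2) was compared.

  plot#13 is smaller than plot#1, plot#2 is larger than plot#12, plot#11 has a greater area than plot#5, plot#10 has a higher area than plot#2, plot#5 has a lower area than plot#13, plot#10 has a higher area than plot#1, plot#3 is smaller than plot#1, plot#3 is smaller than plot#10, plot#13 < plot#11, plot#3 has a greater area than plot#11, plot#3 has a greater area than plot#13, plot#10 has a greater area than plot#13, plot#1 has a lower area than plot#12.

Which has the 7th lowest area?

plot#2

Piecing the relations together gives one ordering: plot#5 < plot#13 < plot#11 < plot#3 < plot#1 < plot#12 < plot#2 < plot#10.
Counting 7 from the smallest end gives plot#2.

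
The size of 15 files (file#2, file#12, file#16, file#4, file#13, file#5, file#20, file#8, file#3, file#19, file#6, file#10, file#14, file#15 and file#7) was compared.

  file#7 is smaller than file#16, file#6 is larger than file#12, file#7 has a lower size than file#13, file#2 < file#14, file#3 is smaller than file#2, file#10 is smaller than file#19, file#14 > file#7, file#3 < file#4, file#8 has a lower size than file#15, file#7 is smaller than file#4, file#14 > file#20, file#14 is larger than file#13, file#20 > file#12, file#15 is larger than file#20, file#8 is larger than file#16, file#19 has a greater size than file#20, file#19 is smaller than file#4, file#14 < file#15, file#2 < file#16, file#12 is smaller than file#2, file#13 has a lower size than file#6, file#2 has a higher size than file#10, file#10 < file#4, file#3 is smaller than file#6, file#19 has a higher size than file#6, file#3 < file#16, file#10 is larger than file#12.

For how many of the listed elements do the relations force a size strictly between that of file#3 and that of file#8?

2

The relations place file#3 below file#8. An element lies strictly between them when it is forced above file#3 and also forced below file#8.
Above file#3: {file#2, file#6, file#16, file#19, file#4, file#14, file#15}. Below file#8: {file#12, file#7, file#10, file#2, file#16}.
Intersection: {file#2, file#16} — 2.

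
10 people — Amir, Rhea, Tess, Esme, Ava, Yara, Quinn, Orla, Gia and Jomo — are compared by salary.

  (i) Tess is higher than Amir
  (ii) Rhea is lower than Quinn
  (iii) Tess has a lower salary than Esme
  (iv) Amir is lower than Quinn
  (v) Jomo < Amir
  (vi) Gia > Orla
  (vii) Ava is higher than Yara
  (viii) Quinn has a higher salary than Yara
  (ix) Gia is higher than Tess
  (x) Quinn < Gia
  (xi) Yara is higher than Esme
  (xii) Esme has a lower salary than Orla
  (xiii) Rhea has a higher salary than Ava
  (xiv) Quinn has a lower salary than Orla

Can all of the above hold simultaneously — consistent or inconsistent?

The single ordering Jomo < Amir < Tess < Esme < Yara < Ava < Rhea < Quinn < Orla < Gia satisfies every listed relation, so no contradiction arises.

consistent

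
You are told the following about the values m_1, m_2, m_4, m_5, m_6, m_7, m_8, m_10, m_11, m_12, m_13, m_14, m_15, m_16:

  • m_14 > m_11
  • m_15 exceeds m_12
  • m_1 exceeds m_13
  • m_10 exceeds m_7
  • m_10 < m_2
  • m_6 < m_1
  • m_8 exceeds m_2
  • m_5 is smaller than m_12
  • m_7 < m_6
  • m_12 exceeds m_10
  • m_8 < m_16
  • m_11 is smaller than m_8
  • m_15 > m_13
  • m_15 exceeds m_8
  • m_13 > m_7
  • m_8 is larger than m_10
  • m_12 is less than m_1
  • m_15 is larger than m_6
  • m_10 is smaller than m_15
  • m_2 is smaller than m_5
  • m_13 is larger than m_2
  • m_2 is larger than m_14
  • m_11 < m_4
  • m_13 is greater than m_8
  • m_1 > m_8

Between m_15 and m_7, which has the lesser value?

m_7

Link the given pairs in sequence: m_7 < m_10; m_10 < m_2; m_2 < m_5; m_5 < m_12; m_12 < m_15.
Together: m_7 < m_10 < m_2 < m_5 < m_12 < m_15.
So m_7 < m_15; m_7 is the smaller of the two.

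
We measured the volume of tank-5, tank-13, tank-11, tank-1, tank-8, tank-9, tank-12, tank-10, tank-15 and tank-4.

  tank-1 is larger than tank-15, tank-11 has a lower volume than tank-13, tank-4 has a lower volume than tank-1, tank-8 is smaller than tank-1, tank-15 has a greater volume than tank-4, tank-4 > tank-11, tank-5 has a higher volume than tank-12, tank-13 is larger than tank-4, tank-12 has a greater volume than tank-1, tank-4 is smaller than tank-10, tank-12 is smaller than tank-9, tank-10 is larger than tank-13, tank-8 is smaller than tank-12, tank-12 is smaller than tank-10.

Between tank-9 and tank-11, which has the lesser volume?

Link the given pairs in sequence: tank-11 < tank-4; tank-4 < tank-15; tank-15 < tank-1; tank-1 < tank-12; tank-12 < tank-9.
Chaining these gives tank-11 < tank-4 < tank-15 < tank-1 < tank-12 < tank-9.
So tank-11 < tank-9; tank-11 is the smaller of the two.

tank-11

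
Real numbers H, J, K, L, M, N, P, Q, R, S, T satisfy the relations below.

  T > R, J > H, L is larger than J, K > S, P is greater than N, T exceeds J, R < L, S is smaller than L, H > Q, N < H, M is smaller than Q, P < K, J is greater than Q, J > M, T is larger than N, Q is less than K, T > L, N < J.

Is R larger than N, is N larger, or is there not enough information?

Following every chain through N: above N we get P, K, H, J, L, T.
R is not reached, and no chain runs the other way from R to N.
So the given relations leave the order of N and R undetermined.

undetermined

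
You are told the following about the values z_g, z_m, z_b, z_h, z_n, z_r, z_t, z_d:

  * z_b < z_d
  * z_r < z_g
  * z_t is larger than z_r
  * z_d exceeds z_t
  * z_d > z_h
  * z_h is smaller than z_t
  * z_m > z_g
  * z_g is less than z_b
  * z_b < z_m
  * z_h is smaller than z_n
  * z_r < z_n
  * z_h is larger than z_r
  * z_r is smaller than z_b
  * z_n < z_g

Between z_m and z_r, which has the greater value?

z_m

The relevant relations are z_r < z_h; z_h < z_n; z_n < z_g; z_g < z_b; z_b < z_m.
Together: z_r < z_h < z_n < z_g < z_b < z_m.
So z_r < z_m; z_m is the larger of the two.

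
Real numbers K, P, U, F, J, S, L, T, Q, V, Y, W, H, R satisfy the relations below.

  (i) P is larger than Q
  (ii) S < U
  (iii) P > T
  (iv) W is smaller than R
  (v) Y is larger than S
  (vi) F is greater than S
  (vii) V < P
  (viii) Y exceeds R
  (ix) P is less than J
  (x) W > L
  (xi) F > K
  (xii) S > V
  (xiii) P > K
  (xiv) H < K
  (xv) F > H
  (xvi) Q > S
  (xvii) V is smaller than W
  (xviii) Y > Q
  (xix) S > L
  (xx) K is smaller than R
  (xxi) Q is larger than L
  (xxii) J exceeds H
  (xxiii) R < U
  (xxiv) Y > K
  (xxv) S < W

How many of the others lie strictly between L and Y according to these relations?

4

Chaining upward from L reaches: S, W, R, Q, F, P, U, J.
Chaining downward from Y reaches: V, H, K, S, W, R, Q.
Strictly between L and Y are those in both lists: S, W, R, Q — 4 elements.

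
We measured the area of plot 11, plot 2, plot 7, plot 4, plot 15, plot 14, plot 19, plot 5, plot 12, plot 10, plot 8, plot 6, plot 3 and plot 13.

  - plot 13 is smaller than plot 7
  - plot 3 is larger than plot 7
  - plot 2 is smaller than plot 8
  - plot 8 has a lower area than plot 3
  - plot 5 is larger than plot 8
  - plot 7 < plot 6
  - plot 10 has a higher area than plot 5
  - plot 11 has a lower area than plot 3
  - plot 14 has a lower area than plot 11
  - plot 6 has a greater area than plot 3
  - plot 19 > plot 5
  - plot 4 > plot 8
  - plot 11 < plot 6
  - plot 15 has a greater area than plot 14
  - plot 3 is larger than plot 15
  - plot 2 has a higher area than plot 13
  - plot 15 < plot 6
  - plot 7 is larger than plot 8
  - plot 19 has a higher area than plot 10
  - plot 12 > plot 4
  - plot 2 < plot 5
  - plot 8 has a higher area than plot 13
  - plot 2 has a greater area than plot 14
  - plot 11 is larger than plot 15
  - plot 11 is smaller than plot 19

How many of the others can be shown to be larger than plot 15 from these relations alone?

From plot 15 the given relations immediately reach plot 11, plot 3, plot 6.
From those, plot 19 — 4 in total.
No other element is forced above plot 15 by the given relations, so the count is 4.

4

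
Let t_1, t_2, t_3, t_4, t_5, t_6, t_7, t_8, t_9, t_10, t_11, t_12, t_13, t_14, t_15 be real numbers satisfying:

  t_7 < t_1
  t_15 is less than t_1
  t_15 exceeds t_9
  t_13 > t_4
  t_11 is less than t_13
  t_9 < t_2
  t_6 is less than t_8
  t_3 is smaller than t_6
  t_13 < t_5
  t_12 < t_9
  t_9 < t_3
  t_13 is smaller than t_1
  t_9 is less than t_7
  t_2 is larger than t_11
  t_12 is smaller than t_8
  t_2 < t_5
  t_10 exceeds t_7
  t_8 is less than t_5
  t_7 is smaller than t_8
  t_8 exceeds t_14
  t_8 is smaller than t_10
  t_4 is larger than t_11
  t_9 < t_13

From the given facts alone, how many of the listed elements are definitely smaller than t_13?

4

From t_13 the given relations immediately reach t_9, t_11, t_4.
From those, t_12 — 4 in total.
No other element is forced below t_13 by the given relations, so the count is 4.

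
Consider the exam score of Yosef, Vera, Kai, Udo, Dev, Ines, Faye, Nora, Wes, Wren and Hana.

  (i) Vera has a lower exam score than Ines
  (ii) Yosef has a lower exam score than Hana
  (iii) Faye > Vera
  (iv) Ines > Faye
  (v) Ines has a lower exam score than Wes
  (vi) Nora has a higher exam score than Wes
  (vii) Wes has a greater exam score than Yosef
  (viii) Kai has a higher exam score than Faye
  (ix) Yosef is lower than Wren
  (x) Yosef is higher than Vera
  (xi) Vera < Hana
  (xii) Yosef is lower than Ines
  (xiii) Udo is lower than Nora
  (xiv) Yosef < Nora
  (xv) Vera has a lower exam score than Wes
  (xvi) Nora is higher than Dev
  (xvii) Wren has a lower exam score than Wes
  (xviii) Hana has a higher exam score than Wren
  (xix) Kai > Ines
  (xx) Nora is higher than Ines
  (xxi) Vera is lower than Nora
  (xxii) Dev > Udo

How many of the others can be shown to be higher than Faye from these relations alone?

The elements the relations force above Faye are Ines, Kai, Wes, Nora — no chain reaches any other.
That is 4.

4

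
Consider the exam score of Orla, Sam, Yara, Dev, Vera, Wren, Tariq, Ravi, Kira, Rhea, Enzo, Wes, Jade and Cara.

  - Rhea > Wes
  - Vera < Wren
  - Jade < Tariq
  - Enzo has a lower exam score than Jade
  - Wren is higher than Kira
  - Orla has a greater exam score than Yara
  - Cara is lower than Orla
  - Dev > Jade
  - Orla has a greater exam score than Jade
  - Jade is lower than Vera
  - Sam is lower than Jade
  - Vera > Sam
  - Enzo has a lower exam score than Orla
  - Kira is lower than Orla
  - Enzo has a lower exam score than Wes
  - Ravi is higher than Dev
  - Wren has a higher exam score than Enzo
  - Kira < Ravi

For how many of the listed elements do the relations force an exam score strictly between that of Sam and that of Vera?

1

The relations place Sam below Vera. An element lies strictly between them when it is forced above Sam and also forced below Vera.
Above Sam: {Jade, Dev, Wren, Tariq, Ravi, Orla}. Below Vera: {Enzo, Jade}.
Intersection: {Jade} — 1.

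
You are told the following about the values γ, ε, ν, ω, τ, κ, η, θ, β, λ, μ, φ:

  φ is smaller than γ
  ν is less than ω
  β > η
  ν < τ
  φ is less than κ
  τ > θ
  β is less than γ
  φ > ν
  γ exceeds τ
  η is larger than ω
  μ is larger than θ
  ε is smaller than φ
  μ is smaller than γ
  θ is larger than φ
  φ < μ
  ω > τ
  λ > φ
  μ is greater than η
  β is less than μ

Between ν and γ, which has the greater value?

γ

ν < φ and φ < θ give ν < θ.
With θ < τ: ν < φ < θ < τ.
Then τ < ω extends the chain to ω.
Then ω < η extends the chain to η.
With η < β: ν < φ < θ < τ < ω < η < β.
Then β < γ extends the chain to γ.
So ν < γ; γ is the larger of the two.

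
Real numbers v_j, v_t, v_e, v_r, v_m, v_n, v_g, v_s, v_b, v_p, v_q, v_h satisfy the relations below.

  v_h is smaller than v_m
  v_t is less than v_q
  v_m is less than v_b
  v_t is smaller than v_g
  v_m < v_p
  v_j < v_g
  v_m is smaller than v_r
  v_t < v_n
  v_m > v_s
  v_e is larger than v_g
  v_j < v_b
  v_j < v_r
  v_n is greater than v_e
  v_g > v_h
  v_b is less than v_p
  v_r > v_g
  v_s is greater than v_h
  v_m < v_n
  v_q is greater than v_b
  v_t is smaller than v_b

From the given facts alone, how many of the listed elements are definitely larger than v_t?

7

From v_t the given relations immediately reach v_g, v_b, v_q, v_n.
From those, v_e, v_p, v_r — 7 in total.
No other element is forced above v_t by the given relations, so the count is 7.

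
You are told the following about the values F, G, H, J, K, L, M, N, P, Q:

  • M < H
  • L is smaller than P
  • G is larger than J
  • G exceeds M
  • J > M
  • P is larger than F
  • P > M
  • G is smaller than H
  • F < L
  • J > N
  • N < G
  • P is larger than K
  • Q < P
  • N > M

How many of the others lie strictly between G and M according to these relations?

The relations place M below G. An element lies strictly between them when it is forced above M and also forced below G.
Above M: {N, J, H, P}. Below G: {N, J}.
Intersection: {N, J} — 2.

2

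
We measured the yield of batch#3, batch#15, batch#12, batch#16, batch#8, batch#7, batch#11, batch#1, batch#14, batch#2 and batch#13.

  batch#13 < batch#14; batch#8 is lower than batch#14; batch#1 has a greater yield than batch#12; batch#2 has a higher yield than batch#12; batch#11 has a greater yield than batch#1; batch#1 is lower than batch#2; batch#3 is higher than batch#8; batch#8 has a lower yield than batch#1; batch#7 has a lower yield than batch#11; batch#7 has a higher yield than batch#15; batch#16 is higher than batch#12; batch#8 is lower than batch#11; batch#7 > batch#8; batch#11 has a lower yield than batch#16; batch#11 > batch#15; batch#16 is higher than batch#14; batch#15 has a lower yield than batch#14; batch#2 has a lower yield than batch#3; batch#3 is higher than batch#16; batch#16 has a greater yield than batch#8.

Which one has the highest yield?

Chaining downward from batch#3: directly below it, batch#8, batch#2, batch#16; then batch#12, batch#14, batch#1, batch#11; then batch#13, batch#15, batch#7.
That covers every other element, and nothing is given above batch#3, so batch#3 is the highest yield.

batch#3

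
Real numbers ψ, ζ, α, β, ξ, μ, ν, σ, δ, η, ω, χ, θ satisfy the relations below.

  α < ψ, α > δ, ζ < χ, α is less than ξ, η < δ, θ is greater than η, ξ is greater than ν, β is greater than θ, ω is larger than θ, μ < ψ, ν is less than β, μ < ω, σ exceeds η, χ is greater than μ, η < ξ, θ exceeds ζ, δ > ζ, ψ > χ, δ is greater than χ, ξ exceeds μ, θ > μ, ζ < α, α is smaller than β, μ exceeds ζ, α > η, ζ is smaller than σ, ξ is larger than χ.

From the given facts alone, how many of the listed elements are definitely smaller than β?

8

From β the given relations immediately reach θ, α, ν.
From those, ζ, η, μ, δ — 7 in total.
From those, χ — 8 in total.
Nothing else is reachable below β; 8 in all.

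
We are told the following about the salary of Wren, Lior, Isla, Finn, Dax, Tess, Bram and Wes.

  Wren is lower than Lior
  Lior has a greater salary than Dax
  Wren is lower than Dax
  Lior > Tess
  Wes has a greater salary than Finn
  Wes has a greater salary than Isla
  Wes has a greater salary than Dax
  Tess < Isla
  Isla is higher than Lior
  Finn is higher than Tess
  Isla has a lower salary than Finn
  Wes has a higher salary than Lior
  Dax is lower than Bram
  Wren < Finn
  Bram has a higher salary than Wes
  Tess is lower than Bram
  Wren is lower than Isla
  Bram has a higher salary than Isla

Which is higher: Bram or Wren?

Bram

Following the relations from Wren: Wren < Dax < Lior < Isla < Finn < Wes < Bram.
So Wren < Bram; Bram is the higher of the two.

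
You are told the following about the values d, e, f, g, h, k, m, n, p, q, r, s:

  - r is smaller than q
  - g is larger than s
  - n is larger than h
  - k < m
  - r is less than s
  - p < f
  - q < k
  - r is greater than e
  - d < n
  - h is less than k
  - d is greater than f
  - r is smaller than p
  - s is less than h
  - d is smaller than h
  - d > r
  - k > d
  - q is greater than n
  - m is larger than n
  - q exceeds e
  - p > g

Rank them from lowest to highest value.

Each adjacent pair is fixed by a given relation: e < r; r < s; s < g; g < p; p < f; f < d; d < h; h < n; n < q; q < k; k < m. Chaining them end to end gives the full order.

e < r < s < g < p < f < d < h < n < q < k < m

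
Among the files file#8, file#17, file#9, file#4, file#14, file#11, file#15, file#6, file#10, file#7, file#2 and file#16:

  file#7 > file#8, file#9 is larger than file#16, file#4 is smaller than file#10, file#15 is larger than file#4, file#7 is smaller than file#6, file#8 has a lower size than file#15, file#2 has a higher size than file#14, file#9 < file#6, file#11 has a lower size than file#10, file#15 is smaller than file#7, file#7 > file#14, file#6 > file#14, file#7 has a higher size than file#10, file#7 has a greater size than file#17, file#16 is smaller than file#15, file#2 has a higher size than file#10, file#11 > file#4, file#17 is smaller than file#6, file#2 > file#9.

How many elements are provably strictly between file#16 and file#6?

3

The relations place file#16 below file#6. An element lies strictly between them when it is forced above file#16 and also forced below file#6.
Above file#16: {file#9, file#2, file#15, file#7}. Below file#6: {file#4, file#11, file#14, file#8, file#9, file#17, file#10, file#15, file#7}.
Intersection: {file#9, file#15, file#7} — 3.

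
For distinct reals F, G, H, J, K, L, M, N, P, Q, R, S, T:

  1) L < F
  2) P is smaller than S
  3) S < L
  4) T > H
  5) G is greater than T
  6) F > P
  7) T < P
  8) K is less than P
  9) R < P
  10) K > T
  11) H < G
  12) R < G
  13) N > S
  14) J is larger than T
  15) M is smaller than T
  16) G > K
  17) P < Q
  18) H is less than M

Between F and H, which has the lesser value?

H

H < M and M < T give H < T.
With T < K: H < M < T < K.
With K < P: H < M < T < K < P.
Then P < S extends the chain to S.
Then S < L extends the chain to L.
Then L < F extends the chain to F.
So H < F; H is the smaller of the two.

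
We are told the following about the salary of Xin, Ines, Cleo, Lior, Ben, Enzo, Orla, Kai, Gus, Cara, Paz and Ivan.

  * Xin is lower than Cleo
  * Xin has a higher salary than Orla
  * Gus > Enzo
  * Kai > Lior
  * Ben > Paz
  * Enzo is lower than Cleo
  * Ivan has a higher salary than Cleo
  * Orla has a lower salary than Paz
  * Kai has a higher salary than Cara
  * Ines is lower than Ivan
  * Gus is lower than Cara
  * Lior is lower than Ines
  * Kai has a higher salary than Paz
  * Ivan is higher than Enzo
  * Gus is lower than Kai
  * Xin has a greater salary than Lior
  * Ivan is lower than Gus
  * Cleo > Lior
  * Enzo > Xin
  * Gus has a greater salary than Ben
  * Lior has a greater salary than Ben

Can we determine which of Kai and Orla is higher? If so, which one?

Following the relations from Orla: Orla < Paz < Ben < Lior < Xin < Enzo < Cleo < Ivan < Gus < Cara < Kai.
So Kai is higher.

Kai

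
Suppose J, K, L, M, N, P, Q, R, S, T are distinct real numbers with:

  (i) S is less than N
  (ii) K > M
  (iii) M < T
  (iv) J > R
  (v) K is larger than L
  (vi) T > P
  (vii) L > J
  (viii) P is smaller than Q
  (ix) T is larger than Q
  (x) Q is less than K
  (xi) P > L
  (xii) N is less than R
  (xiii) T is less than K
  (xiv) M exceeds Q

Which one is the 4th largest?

Q

Piecing the relations together gives one ordering: S < N < R < J < L < P < Q < M < T < K.
The 4th largest is Q.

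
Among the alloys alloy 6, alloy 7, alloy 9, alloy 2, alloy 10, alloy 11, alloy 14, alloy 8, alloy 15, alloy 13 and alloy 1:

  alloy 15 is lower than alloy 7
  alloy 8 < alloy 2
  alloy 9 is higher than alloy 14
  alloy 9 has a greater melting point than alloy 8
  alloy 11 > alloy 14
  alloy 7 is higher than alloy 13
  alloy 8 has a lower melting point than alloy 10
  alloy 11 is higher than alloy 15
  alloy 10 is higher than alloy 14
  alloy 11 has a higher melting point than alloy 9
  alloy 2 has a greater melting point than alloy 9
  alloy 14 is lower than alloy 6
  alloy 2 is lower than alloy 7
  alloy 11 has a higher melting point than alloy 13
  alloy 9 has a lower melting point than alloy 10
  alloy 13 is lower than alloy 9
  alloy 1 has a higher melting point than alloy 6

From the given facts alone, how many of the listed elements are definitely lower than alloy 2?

4

The elements the relations force below alloy 2 are alloy 14, alloy 13, alloy 8, alloy 9 — no chain reaches any other.
That is 4.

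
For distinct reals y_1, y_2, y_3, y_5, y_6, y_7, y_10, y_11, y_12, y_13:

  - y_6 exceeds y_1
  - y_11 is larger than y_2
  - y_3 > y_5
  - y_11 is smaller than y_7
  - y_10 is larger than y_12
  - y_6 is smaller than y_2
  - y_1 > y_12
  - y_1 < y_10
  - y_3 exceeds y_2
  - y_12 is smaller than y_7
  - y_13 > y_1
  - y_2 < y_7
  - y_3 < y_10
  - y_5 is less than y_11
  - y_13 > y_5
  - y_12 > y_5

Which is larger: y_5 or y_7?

The relevant relations are y_5 < y_12; y_12 < y_1; y_1 < y_6; y_6 < y_2; y_2 < y_11; y_11 < y_7.
Chaining these gives y_5 < y_12 < y_1 < y_6 < y_2 < y_11 < y_7.
So y_5 < y_7; y_7 is the larger of the two.

y_7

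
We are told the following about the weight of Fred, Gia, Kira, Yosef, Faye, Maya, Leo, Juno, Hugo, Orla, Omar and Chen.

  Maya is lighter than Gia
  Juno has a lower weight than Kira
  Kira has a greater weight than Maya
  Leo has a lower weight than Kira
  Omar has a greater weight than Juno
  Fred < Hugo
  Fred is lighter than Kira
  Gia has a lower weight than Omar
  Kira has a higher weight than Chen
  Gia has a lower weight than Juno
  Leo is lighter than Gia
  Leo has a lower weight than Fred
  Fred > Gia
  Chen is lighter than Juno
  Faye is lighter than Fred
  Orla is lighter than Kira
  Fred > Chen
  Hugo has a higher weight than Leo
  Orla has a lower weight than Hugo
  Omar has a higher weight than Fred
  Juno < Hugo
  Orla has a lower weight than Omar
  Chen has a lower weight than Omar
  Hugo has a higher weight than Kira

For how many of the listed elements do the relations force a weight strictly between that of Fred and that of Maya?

The relations place Maya below Fred. An element lies strictly between them when it is forced above Maya and also forced below Fred.
Above Maya: {Gia, Juno, Omar, Kira, Hugo}. Below Fred: {Leo, Faye, Chen, Gia}.
Intersection: {Gia} — 1.

1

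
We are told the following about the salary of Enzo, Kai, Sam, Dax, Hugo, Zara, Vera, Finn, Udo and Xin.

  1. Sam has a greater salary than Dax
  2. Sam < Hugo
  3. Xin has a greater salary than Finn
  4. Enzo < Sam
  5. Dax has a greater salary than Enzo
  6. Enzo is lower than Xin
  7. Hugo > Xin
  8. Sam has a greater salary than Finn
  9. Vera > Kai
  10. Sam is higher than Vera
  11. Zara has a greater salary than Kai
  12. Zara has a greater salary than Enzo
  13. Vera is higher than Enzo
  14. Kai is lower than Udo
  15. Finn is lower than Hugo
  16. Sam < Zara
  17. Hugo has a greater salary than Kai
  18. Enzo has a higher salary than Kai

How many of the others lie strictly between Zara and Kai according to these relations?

4

Chaining upward from Kai reaches: Enzo, Dax, Xin, Vera, Sam, Hugo, Udo.
Chaining downward from Zara reaches: Finn, Enzo, Dax, Vera, Sam.
Strictly between Kai and Zara are those in both lists: Enzo, Dax, Vera, Sam — 4 elements.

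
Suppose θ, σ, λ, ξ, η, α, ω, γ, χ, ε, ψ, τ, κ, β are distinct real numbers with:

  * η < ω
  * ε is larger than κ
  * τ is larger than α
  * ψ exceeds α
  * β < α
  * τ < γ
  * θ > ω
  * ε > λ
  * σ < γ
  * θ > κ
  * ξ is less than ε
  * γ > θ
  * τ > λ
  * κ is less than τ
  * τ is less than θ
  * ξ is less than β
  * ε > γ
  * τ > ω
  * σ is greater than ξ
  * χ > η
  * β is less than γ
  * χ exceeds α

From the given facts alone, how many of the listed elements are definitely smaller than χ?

Directly below χ: η, α.
One step further: β (3 so far).
One step further: ξ (4 so far).
Nothing else is reachable below χ; 4 in all.

4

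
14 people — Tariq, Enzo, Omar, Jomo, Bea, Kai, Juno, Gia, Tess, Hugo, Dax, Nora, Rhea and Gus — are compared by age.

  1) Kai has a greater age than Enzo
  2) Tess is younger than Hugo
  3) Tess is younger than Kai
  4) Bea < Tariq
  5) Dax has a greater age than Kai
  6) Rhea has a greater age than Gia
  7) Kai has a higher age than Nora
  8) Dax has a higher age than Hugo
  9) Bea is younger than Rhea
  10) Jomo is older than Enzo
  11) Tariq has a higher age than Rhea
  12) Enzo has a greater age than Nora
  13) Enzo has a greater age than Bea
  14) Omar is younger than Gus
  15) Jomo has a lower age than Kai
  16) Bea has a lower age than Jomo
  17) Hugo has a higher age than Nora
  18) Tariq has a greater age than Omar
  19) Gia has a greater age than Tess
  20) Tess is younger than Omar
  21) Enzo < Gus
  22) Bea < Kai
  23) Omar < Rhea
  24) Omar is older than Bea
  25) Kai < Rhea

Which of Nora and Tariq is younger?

The relevant relations are Nora < Enzo; Enzo < Jomo; Jomo < Kai; Kai < Rhea; Rhea < Tariq.
Chaining these gives Nora < Enzo < Jomo < Kai < Rhea < Tariq.
So Nora < Tariq; Nora is the younger of the two.

Nora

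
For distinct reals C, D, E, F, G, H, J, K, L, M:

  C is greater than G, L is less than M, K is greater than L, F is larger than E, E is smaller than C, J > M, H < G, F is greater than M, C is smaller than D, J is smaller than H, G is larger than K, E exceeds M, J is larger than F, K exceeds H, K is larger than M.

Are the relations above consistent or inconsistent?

consistent

Every relation is compatible with L < M < E < F < J < H < K < G < C < D; the set is consistent.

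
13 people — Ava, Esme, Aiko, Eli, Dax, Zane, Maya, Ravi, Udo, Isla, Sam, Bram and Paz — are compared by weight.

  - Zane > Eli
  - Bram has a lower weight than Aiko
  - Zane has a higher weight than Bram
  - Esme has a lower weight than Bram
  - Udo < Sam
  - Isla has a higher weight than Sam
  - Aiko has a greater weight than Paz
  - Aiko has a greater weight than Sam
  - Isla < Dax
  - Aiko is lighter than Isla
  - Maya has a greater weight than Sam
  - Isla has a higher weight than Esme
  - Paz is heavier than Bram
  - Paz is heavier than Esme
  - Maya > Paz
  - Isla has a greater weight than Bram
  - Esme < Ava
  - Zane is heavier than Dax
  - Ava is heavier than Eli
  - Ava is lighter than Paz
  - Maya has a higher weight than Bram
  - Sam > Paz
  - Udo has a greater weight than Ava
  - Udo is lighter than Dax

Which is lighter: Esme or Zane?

Esme < Ava and Ava < Paz give Esme < Paz.
Then Paz < Sam extends the chain to Sam.
Then Sam < Aiko extends the chain to Aiko.
With Aiko < Isla: Esme < Ava < Paz < Sam < Aiko < Isla.
With Isla < Dax: Esme < Ava < Paz < Sam < Aiko < Isla < Dax.
Then Dax < Zane extends the chain to Zane.
So Esme < Zane; Esme is the lighter of the two.

Esme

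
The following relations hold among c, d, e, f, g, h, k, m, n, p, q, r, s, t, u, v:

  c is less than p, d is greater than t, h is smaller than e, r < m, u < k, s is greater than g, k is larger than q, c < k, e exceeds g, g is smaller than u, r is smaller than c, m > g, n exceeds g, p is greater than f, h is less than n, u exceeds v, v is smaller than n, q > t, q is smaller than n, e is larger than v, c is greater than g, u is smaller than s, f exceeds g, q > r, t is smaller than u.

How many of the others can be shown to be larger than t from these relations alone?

6

Directly above t: d, q, u.
One step further: n, s, k (6 so far).
No other element is forced above t by the given relations, so the count is 6.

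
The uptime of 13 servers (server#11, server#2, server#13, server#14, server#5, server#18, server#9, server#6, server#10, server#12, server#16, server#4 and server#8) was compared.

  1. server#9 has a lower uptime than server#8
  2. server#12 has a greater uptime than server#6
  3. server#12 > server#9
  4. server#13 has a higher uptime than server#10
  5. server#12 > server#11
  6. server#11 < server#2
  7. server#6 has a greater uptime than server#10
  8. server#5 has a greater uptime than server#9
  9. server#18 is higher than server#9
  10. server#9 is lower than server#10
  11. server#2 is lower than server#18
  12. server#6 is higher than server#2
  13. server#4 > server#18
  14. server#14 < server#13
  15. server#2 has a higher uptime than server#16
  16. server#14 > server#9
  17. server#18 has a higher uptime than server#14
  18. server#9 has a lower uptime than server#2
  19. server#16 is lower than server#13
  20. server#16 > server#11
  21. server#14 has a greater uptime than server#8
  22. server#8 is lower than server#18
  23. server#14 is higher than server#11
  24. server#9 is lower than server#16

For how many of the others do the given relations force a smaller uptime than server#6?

5

Directly below server#6: server#10, server#2.
One step further: server#11, server#9, server#16 (5 so far).
Nothing else is reachable below server#6; 5 in all.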